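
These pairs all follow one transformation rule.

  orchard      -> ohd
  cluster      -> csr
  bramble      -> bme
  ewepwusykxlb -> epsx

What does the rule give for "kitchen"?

kcn

What's happening: keep one character in every 3, starting at position 1 (positions 1st, 4th, 7th, ...).
Applying that to "kitchen" gives "kcn".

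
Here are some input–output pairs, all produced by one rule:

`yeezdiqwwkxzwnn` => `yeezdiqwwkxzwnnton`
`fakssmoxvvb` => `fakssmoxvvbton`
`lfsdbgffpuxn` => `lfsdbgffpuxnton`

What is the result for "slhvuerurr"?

slhvuerurrton

Rule — append "ton".
Doing the same to "slhvuerurr": "slhvuerurrton".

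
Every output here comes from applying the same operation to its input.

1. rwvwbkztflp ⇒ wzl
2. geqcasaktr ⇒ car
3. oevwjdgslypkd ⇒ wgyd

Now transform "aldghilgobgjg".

The pattern: move the first character to the end, then keep one character in every 3, starting at position 3 (positions 3rd, 6th, 9th, ...).
Working it through for "aldghilgobgjg": intermediate "ldghilgobgjga", final "glbg".

glbg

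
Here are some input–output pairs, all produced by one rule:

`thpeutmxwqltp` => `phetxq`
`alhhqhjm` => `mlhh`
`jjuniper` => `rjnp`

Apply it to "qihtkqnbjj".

jitqb

Each output is the input with this applied: move the last 2 characters to the front (rotate right by 2), then keep every other character starting from the second (positions 2nd, 4th, 6th, ...).
For "qihtkqnbjj", step one produces "jjqihtkqnb"; step two turns that into "jitqb".
(Check on "jjuniper": → "erjjunip" → "rjnp" ✓)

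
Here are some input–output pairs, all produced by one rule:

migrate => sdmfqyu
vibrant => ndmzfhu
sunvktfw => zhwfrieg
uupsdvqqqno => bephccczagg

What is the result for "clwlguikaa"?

Each output is the input with this applied: move the first 2 characters to the end (rotate left by 2), then shift every letter 12 places forward in the alphabet (wrapping around).
Starting from "clwlguikaa": after the first operation, "wlguikaacl"; after the second, "ixsguwmmox".

ixsguwmmox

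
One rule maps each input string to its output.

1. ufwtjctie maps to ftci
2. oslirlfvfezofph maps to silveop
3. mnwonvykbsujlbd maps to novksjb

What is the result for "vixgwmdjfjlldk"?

What's happening: keep every other character starting from the second (positions 2nd, 4th, 6th, ...).
"vixgwmdjfjlldk" → "igmjjlk".

igmjjlk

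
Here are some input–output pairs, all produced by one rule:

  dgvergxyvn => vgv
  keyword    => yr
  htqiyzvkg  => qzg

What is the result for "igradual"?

Each output is the input with this applied: keep one character in every 3, starting at position 3 (positions 3rd, 6th, 9th, ...).
For "igradual" the result is "ru".

ru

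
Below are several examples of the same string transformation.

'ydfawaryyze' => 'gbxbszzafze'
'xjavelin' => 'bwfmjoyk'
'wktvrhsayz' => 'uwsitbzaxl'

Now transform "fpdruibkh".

esvjcligq

The pattern: move the first 2 characters to the end (rotate left by 2), then shift every letter 1 place forward in the alphabet (wrapping around).
On "fpdruibkh": the first step gives "druibkhfp", and the second then gives "esvjcligq".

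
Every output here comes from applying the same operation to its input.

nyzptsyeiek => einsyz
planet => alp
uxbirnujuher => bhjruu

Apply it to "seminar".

ains

The transformation: sort the characters into alphabetical order, then keep every other character starting from the first (positions 1st, 3rd, 5th, ...).
Working it through for "seminar": intermediate "aeimnrs", final "ains".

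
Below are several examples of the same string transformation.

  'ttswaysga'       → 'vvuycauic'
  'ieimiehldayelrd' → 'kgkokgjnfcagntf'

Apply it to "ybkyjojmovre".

admalqloqxtg

The rule is to shift every letter 2 places forward in the alphabet (wrapping around).
Applying that to "ybkyjojmovre" gives "admalqloqxtg".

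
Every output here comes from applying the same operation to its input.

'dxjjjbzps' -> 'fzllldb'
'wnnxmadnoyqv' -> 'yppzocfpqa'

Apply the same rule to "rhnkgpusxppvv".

Each output is the input with this applied: shift every letter 2 places forward in the alphabet (wrapping around), then delete the last 2 characters.
Working it through for "rhnkgpusxppvv": intermediate "tjpmirwuzrrxx", final "tjpmirwuzrr".

tjpmirwuzrr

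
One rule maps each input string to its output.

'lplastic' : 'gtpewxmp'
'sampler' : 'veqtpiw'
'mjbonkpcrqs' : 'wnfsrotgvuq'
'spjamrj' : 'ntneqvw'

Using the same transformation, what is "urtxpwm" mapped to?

qvxbtay

Looking at the pairs, the operation is to shift every letter 4 places forward in the alphabet (wrapping around), then swap the first and last characters.
Working it through for "urtxpwm": intermediate "yvxbtaq", final "qvxbtay".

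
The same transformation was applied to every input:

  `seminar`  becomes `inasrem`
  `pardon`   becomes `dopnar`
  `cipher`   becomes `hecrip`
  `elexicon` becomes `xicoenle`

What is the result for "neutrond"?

tronndeu

Each output is the input with this applied: swap the first and last characters, then move the first 3 characters to the end (rotate left by 3).
Starting from "neutrond": after the first operation, "deutronn"; after the second, "tronndeu".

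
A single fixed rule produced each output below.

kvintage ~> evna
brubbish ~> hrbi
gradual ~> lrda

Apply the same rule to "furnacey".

The transformation: move the last character to the front, then keep every other character starting from the first (positions 1st, 3rd, 5th, ...).
Applying both steps to "furnacey": "yfurnace", then "yunc".
(Check on "gradual": → "lgradua" → "lrda" ✓)

yunc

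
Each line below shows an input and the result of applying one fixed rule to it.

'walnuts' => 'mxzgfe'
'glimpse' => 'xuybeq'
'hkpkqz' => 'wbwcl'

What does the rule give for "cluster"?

xgefqd

The pattern: delete the first character, then shift every letter 12 places forward in the alphabet (wrapping around).
Applying both steps to "cluster": "luster", then "xgefqd".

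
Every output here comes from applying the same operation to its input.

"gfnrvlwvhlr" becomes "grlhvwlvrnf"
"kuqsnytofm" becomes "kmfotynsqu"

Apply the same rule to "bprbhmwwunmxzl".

The transformation: reverse the string, then move the last character to the front.
Applying both steps to "bprbhmwwunmxzl": "lzxmnuwwmhbrpb", then "blzxmnuwwmhbrp".

blzxmnuwwmhbrp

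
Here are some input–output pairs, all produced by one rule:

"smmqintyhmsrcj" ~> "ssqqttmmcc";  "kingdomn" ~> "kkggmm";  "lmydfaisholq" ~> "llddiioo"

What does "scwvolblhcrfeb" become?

ssvvbbccee

What's happening: keep one character in every 3, starting at position 1 (positions 1st, 4th, 7th, ...), then double every character.
"scwvolblhcrfeb" → "svbce" → "ssvvbbccee".
(Check on "smmqintyhmsrcj": → "sqtmc" → "ssqqttmmcc" ✓)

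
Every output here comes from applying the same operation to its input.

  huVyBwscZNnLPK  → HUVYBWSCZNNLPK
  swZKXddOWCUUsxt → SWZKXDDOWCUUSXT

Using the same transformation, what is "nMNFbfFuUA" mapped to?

NMNFBFFUUA

Looking at the pairs, the operation is to convert every letter to uppercase.
Applying that to "nMNFbfFuUA" gives "NMNFBFFUUA".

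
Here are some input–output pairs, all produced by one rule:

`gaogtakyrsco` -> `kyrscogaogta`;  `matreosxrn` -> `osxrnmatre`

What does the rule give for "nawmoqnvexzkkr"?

vexzkkrnawmoqn

The transformation: swap the front and back halves of the string.
Applying that to "nawmoqnvexzkkr" gives "vexzkkrnawmoqn".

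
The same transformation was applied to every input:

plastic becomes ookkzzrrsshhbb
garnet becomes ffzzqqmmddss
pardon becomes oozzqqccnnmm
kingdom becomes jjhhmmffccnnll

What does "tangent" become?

Looking at the pairs, the operation is to shift every letter 1 place backward in the alphabet (wrapping around), then double every character.
Applying that to "tangent" gives "sszzmmffddmmss".

sszzmmffddmmss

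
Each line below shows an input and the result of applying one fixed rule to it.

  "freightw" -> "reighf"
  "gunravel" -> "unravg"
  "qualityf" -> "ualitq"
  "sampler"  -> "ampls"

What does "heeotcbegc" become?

The rule is to delete the last 2 characters, then move the first character to the end.
On "heeotcbegc": the first step gives "heeotcbe", and the second then gives "eeotcbeh".

eeotcbeh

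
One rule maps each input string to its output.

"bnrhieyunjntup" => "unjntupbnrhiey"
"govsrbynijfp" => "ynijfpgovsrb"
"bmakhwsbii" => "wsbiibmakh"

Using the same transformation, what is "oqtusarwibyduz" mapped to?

Each output is the input with this applied: swap the front and back halves of the string.
For "oqtusarwibyduz" the result is "wibyduzoqtusar".

wibyduzoqtusar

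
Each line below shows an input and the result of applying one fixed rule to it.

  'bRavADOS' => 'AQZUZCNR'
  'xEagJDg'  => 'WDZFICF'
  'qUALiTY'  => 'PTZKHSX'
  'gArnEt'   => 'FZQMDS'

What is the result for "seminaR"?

RDLHMZQ

Rule — shift every letter 1 place backward in the alphabet (wrapping around), then convert every letter to uppercase.
Starting from "seminaR": after the first operation, "rdlhmzQ"; after the second, "RDLHMZQ".
(Check on "bRavADOS": → "aQzuZCNR" → "AQZUZCNR" ✓)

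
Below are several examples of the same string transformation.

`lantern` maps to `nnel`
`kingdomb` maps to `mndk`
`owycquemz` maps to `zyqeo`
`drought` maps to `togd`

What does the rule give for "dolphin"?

nlhd

Each output is the input with this applied: keep every other character starting from the first (positions 1st, 3rd, 5th, ...), then swap the first and last characters.
Working it through for "dolphin": intermediate "dlhn", final "nlhd".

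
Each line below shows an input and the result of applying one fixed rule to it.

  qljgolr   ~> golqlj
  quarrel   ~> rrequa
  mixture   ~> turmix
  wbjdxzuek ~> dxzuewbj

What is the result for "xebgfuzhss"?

gfuzhsxeb

Rule — delete the last character, then move the first 3 characters to the end (rotate left by 3).
On "xebgfuzhss": the first step gives "xebgfuzhs", and the second then gives "gfuzhsxeb".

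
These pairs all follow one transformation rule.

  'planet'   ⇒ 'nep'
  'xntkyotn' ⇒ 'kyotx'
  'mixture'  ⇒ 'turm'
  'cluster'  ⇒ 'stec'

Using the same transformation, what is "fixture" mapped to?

What's happening: swap the first and last characters, then delete the first 3 characters.
Applying both steps to "fixture": "eixturf", then "turf".

turf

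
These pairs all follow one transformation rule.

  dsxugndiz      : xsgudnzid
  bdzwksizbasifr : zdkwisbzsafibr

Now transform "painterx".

What's happening: move the first character to the end, then swap each adjacent pair of characters (1↔2, 3↔4, ...).
Starting from "painterx": after the first operation, "ainterxp"; after the second, "iatnrepx".

iatnrepx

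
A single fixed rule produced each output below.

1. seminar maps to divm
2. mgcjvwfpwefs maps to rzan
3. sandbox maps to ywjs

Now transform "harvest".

Rule — shift every letter 5 places backward in the alphabet (wrapping around), then keep only the last 4 characters.
Applying both steps to "harvest": "cvmqzno", then "qzno".

qzno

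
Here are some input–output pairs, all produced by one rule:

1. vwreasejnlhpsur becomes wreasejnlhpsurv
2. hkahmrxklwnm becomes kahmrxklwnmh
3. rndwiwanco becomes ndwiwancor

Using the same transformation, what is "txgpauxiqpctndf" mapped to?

xgpauxiqpctndft

The pattern: move the first character to the end.
So "txgpauxiqpctndf" becomes "xgpauxiqpctndft".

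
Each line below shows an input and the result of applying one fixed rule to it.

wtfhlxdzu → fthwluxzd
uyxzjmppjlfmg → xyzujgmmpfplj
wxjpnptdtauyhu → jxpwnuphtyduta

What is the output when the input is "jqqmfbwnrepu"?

qqmjfubpwenr

Looking at the pairs, the operation is to move the first 2 characters to the end (rotate left by 2), then take characters alternately from the front and the back (1st, last, 2nd, 2nd-last, ...).
On "jqqmfbwnrepu": the first step gives "qmfbwnrepujq", and the second then gives "qqmjfubpwenr".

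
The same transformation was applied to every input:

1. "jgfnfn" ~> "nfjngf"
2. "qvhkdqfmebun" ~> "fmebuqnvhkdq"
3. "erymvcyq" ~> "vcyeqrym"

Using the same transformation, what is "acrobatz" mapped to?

The pattern: swap the first and last characters, then swap the front and back halves of the string.
"acrobatz" → "zcrobata" → "batazcro".

batazcro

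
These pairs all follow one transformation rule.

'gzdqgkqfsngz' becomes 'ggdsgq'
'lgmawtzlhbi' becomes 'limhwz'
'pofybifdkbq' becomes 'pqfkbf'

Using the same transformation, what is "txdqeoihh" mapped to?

thdie

Each output is the input with this applied: keep every other character starting from the first (positions 1st, 3rd, 5th, ...), then take characters alternately from the front and the back (1st, last, 2nd, 2nd-last, ...).
Starting from "txdqeoihh": after the first operation, "tdeih"; after the second, "thdie".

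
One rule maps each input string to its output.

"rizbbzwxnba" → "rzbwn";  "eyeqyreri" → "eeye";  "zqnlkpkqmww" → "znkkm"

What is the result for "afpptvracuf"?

The rule is to move the last character to the front, then keep every other character starting from the second (positions 2nd, 4th, 6th, ...).
Applying both steps to "afpptvracuf": "fafpptvracu", then "aptrc".

aptrc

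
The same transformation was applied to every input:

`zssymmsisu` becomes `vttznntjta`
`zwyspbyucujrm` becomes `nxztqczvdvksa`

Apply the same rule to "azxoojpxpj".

In each case the input is transformed by: swap the first and last characters, then shift every letter 1 place forward in the alphabet (wrapping around).
"azxoojpxpj" → "jzxoojpxpa" → "kayppkqyqb".

kayppkqyqb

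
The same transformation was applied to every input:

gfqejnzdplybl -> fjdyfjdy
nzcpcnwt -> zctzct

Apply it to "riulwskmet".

iwmiwm

The pattern: keep one character in every 3, starting at position 2 (positions 2nd, 5th, 8th, ...), then write the whole string twice.
"riulwskmet" → "iwm" → "iwmiwm".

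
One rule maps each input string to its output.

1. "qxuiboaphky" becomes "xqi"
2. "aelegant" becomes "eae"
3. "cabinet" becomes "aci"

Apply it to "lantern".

alt

The transformation: swap each adjacent pair of characters (1↔2, 3↔4, ...), then keep only the first 3 characters.
Applying both steps to "lantern": "altnren", then "alt".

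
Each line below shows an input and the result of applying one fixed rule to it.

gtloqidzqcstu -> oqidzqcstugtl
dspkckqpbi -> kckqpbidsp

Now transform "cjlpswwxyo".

The transformation: move the first 3 characters to the end (rotate left by 3).
Applying that to "cjlpswwxyo" gives "pswwxyocjl".

pswwxyocjl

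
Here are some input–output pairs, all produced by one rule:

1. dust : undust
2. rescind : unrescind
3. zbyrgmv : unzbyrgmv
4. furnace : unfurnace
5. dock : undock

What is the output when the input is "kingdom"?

The transformation: prepend "un".
"kingdom" → "unkingdom".

unkingdom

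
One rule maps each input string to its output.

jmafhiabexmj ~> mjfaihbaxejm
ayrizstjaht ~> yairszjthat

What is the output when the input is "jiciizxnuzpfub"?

What's happening: swap each adjacent pair of characters (1↔2, 3↔4, ...).
So "jiciizxnuzpfub" becomes "ijiczinxzufpbu".

ijiczinxzufpbu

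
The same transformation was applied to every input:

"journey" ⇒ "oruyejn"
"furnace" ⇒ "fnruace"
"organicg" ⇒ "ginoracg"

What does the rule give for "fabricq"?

fiqrabc

In each case the input is transformed by: sort the characters into alphabetical order, then move the first 3 characters to the end (rotate left by 3).
For "fabricq", step one produces "abcfiqr"; step two turns that into "fiqrabc".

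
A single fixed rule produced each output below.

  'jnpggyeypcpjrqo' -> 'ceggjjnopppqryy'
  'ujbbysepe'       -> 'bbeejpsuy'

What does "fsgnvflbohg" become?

What's happening: sort the characters into alphabetical order.
On "fsgnvflbohg" that produces "bffgghlnosv".

bffgghlnosv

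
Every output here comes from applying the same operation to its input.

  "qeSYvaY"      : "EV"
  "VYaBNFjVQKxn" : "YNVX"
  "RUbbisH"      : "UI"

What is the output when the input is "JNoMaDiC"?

Looking at the pairs, the operation is to keep one character in every 3, starting at position 2 (positions 2nd, 5th, 8th, ...), then convert every letter to uppercase.
"JNoMaDiC" → "NaC" → "NAC".

NAC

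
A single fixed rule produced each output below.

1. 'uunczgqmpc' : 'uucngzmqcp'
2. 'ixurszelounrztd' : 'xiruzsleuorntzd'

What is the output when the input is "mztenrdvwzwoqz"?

zmetrnvdzwowzq

Rule — swap each adjacent pair of characters (1↔2, 3↔4, ...).
Applying that to "mztenrdvwzwoqz" gives "zmetrnvdzwowzq".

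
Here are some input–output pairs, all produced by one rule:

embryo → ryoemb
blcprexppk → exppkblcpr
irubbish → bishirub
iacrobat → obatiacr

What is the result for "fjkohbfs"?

hbfsfjko

The pattern: swap the front and back halves of the string.
On "fjkohbfs" that produces "hbfsfjko".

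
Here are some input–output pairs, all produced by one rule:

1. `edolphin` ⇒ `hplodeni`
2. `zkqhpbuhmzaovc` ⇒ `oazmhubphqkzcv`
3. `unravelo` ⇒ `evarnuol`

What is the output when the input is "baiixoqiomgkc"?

Rule — move the last 2 characters to the front (rotate right by 2), then reverse the string.
On "baiixoqiomgkc": the first step gives "kcbaiixoqiomg", and the second then gives "gmoiqoxiiabck".

gmoiqoxiiabck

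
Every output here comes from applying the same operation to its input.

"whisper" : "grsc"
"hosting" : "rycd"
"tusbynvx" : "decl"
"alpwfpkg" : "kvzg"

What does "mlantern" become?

wvkx

Rule — shift every letter 10 places forward in the alphabet (wrapping around), then keep only the first 4 characters.
Working it through for "mlantern": intermediate "wvkxdobx", final "wvkx".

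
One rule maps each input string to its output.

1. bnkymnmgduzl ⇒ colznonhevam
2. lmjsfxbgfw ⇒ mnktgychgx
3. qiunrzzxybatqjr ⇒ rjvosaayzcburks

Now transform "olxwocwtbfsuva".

pmyxpdxucgtvwb

Each output is the input with this applied: shift every letter 1 place forward in the alphabet (wrapping around).
On "olxwocwtbfsuva" that produces "pmyxpdxucgtvwb".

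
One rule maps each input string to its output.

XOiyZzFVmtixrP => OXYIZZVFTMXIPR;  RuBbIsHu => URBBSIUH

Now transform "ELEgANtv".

Looking at the pairs, the operation is to swap each adjacent pair of characters (1↔2, 3↔4, ...), then convert every letter to uppercase.
Starting from "ELEgANtv": after the first operation, "LEgENAvt"; after the second, "LEGENAVT".

LEGENAVT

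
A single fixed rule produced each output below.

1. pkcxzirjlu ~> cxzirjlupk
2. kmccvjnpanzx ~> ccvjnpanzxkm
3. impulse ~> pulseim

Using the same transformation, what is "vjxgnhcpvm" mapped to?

xgnhcpvmvj

Rule — move the first 2 characters to the end (rotate left by 2).
Doing the same to "vjxgnhcpvm": "xgnhcpvmvj".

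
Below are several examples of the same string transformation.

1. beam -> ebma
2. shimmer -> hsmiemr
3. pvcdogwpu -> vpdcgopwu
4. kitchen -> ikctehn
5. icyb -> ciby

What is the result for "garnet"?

agnrte

Rule — swap each adjacent pair of characters (1↔2, 3↔4, ...).
Doing the same to "garnet": "agnrte".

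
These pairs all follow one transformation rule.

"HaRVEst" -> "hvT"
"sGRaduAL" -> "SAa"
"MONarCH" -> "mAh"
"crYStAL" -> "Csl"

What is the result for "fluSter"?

The transformation: keep one character in every 3, starting at position 1 (positions 1st, 4th, 7th, ...), then flip the case of every letter.
So "fluSter" becomes "FsR".

FsR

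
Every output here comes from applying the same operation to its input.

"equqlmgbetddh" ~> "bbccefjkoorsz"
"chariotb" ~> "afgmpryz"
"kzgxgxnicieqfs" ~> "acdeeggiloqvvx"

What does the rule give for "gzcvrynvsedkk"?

In each case the input is transformed by: shift every letter 2 places backward in the alphabet (wrapping around), then sort the characters into alphabetical order.
Applying both steps to "gzcvrynvsedkk": "exatpwltqcbii", then "abceiilpqttwx".

abceiilpqttwx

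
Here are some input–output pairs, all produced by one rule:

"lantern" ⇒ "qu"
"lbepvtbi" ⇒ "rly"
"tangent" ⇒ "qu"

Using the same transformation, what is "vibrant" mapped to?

yq

The rule is to shift every letter 10 places backward in the alphabet (wrapping around), then keep one character in every 3, starting at position 2 (positions 2nd, 5th, 8th, ...).
Applying both steps to "vibrant": "lyrhqdj", then "yq".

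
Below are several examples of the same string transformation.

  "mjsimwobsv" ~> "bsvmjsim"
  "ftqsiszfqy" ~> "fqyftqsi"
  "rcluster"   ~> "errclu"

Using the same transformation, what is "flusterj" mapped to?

Rule — swap the front and back halves of the string, then delete the first 2 characters.
Starting from "flusterj": after the first operation, "terjflus"; after the second, "rjflus".

rjflus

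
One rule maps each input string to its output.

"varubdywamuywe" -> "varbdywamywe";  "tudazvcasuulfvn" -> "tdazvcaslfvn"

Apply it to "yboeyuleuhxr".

yboeylehxr

The rule is to remove every "u".
So "yboeyuleuhxr" becomes "yboeylehxr".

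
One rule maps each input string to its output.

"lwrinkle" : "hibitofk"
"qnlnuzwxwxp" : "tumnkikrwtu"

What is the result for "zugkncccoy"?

The rule is to move the last 3 characters to the front (rotate right by 3), then shift every letter 3 places backward in the alphabet (wrapping around).
"zugkncccoy" → "coyzugkncc" → "zlvwrdhkzz".

zlvwrdhkzz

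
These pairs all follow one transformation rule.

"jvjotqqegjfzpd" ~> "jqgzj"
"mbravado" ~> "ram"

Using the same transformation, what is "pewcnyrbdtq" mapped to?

Each output is the input with this applied: move the first character to the end, then keep one character in every 3, starting at position 2 (positions 2nd, 5th, 8th, ...).
Doing the same to "pewcnyrbdtq": "wydp".

wydp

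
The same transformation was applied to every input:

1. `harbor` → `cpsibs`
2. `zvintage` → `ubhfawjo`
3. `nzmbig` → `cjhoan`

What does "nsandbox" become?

ecpyotbo

The pattern: shift every letter 1 place forward in the alphabet (wrapping around), then swap the front and back halves of the string.
Working it through for "nsandbox": intermediate "otboecpy", final "ecpyotbo".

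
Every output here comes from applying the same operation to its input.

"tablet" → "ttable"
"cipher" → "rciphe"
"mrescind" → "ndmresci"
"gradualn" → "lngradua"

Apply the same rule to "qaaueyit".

Rule — move the first 2 characters to the end (rotate left by 2), then swap the front and back halves of the string.
On "qaaueyit": the first step gives "aueyitqa", and the second then gives "itqaauey".

itqaauey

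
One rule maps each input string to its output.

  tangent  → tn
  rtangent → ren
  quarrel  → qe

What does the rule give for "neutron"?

Looking at the pairs, the operation is to swap each adjacent pair of characters (1↔2, 3↔4, ...), then keep one character in every 3, starting at position 2 (positions 2nd, 5th, 8th, ...).
Starting from "neutron": after the first operation, "entuorn"; after the second, "no".

no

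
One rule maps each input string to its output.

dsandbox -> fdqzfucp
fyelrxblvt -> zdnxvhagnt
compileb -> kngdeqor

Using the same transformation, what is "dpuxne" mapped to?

zpgfrw

Rule — swap the front and back halves of the string, then shift every letter 2 places forward in the alphabet (wrapping around).
So "dpuxne" becomes "zpgfrw".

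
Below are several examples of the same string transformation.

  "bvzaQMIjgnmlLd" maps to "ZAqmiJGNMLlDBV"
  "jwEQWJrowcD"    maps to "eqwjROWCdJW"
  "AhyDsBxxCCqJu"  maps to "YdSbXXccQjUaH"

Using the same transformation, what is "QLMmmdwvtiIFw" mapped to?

The rule is to move the first 2 characters to the end (rotate left by 2), then flip the case of every letter.
On "QLMmmdwvtiIFw": the first step gives "MmmdwvtiIFwQL", and the second then gives "mMMDWVTIifWql".
(Check on "jwEQWJrowcD": → "EQWJrowcDjw" → "eqwjROWCdJW" ✓)

mMMDWVTIifWql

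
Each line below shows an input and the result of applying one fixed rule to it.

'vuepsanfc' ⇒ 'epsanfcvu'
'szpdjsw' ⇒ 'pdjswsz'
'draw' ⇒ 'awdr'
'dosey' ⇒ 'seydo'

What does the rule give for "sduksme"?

uksmesd

The pattern: move the first 2 characters to the end (rotate left by 2).
On "sduksme" that produces "uksmesd".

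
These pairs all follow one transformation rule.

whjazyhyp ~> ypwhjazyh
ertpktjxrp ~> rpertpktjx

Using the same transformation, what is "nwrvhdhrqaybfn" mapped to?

Looking at the pairs, the operation is to move the last 2 characters to the front (rotate right by 2).
Applying that to "nwrvhdhrqaybfn" gives "fnnwrvhdhrqayb".

fnnwrvhdhrqayb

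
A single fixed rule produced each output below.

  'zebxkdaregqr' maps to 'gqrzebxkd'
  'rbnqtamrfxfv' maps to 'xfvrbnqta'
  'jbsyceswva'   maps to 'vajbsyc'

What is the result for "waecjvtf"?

fwaec

The transformation: swap the front and back halves of the string, then delete the first 3 characters.
Applying both steps to "waecjvtf": "jvtfwaec", then "fwaec".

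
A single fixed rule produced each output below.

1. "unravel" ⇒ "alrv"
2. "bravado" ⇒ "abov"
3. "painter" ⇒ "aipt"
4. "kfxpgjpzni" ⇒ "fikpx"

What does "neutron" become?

Looking at the pairs, the operation is to sort the characters into alphabetical order, then keep every other character starting from the first (positions 1st, 3rd, 5th, ...).
So "neutron" becomes "enru".
(Check on "bravado": → "aabdorv" → "abov" ✓)

enru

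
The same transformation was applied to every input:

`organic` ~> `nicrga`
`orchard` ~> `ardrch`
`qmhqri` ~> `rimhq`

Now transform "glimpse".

pselim

What's happening: delete the first character, then move the first 3 characters to the end (rotate left by 3).
On "glimpse": the first step gives "limpse", and the second then gives "pselim".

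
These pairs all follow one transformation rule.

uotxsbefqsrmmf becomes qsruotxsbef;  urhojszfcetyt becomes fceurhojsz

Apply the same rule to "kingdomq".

What's happening: delete the last 3 characters, then move the last 3 characters to the front (rotate right by 3).
Doing the same to "kingdomq": "ngdki".

ngdki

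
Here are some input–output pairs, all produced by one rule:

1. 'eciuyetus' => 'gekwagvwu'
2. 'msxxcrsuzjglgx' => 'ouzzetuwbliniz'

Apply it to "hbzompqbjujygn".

Rule — shift every letter 2 places forward in the alphabet (wrapping around).
On "hbzompqbjujygn" that produces "jdbqorsdlwlaip".

jdbqorsdlwlaip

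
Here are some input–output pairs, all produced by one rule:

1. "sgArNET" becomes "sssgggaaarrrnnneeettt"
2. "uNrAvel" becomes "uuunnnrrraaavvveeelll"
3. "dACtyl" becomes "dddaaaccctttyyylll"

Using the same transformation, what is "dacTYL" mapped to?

dddaaaccctttyyylll

Looking at the pairs, the operation is to repeat every character 3 times, then convert every letter to lowercase.
Applying both steps to "dacTYL": "dddaaacccTTTYYYLLL", then "dddaaaccctttyyylll".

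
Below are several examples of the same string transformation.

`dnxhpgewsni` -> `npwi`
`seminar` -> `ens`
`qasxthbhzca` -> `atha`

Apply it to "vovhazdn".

Looking at the pairs, the operation is to move the first character to the end, then keep one character in every 3, starting at position 1 (positions 1st, 4th, 7th, ...).
Working it through for "vovhazdn": intermediate "ovhazdnv", final "oan".

oan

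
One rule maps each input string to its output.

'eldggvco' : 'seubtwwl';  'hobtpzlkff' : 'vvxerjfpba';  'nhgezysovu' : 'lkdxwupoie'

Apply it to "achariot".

What's happening: shift every letter 10 places backward in the alphabet (wrapping around), then move the last 2 characters to the front (rotate right by 2).
On "achariot" that produces "ejqsxqhy".
(Check on "eldggvco": → "ubtwwlse" → "seubtwwl" ✓)

ejqsxqhy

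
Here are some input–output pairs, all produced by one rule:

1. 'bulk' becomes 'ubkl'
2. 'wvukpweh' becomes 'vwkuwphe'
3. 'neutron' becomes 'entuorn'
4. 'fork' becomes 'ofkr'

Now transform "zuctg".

uztcg

Looking at the pairs, the operation is to swap each adjacent pair of characters (1↔2, 3↔4, ...).
For "zuctg" the result is "uztcg".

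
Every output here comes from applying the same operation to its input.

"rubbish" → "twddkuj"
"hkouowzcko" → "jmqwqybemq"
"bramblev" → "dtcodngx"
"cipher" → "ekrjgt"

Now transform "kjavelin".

mlcxgnkp

Each output is the input with this applied: shift every letter 2 places forward in the alphabet (wrapping around).
"kjavelin" → "mlcxgnkp".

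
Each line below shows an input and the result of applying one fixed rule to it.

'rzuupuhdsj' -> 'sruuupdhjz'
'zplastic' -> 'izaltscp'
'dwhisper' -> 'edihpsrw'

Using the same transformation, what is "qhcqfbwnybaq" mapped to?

aqqcbfnwbyqh

The rule is to swap each adjacent pair of characters (1↔2, 3↔4, ...), then swap the first and last characters.
Working it through for "qhcqfbwnybaq": intermediate "hqqcbfnwbyqa", final "aqqcbfnwbyqh".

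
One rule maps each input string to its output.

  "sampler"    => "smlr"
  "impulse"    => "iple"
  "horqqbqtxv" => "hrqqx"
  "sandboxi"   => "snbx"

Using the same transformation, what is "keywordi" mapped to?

The pattern: keep every other character starting from the first (positions 1st, 3rd, 5th, ...).
Applying that to "keywordi" gives "kyod".

kyod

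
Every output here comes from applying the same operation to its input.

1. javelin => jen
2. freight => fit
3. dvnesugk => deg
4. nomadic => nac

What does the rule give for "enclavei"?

The pattern: keep one character in every 3, starting at position 1 (positions 1st, 4th, 7th, ...).
Doing the same to "enclavei": "ele".

ele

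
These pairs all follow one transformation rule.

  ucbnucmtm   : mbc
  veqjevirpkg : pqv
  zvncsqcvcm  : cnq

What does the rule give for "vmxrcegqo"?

oxe

What's happening: keep one character in every 3, starting at position 3 (positions 3rd, 6th, 9th, ...), then move the last character to the front.
Applying that to "vmxrcegqo" gives "oxe".
(Check on "zvncsqcvcm": → "nqc" → "cnq" ✓)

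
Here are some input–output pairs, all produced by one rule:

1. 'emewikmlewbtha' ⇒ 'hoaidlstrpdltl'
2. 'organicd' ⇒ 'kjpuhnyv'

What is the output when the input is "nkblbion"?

uvpisiru

Each output is the input with this applied: reverse the string, then shift every letter 7 places forward in the alphabet (wrapping around).
For "nkblbion", step one produces "noiblbkn"; step two turns that into "uvpisiru".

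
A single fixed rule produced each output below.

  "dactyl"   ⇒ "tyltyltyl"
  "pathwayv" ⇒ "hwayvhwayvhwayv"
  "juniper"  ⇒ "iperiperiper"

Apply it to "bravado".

vadovadovado

Looking at the pairs, the operation is to delete the first 3 characters, then write the whole string 3 times in a row.
For "bravado", step one produces "vado"; step two turns that into "vadovadovado".
(Check on "pathwayv": → "hwayv" → "hwayvhwayvhwayv" ✓)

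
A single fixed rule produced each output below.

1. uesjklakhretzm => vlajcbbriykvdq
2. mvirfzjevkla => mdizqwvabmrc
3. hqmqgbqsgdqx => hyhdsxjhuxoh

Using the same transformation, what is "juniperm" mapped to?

lazevgdi

The pattern: shift every letter 9 places backward in the alphabet (wrapping around), then swap each adjacent pair of characters (1↔2, 3↔4, ...).
Working it through for "juniperm": intermediate "alezgvid", final "lazevgdi".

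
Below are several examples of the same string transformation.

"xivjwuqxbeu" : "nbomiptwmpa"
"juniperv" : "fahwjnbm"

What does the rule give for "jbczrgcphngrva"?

The pattern: shift every letter 8 places backward in the alphabet (wrapping around), then move the first 2 characters to the end (rotate left by 2).
For "jbczrgcphngrva" the result is "urjyuhzfyjnsbt".

urjyuhzfyjnsbt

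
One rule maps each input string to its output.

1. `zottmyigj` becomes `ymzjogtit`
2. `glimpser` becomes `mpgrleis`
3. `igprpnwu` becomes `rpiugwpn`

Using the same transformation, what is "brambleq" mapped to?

The transformation: take characters alternately from the front and the back (1st, last, 2nd, 2nd-last, ...), then move the last 2 characters to the front (rotate right by 2).
Applying both steps to "brambleq": "bqrealmb", then "mbbqreal".

mbbqreal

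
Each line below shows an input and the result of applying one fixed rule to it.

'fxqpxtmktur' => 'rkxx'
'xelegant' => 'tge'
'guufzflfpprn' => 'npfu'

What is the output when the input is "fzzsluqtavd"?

Looking at the pairs, the operation is to reverse the string, then keep one character in every 3, starting at position 1 (positions 1st, 4th, 7th, ...).
For "fzzsluqtavd", step one produces "dvatqulszzf"; step two turns that into "dtlz".
(Check on "xelegant": → "tnagelex" → "tge" ✓)

dtlz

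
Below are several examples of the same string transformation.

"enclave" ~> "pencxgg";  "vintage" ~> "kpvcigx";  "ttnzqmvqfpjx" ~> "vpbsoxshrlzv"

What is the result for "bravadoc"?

tcxcfqed

The rule is to move the first character to the end, then shift every letter 2 places forward in the alphabet (wrapping around).
"bravadoc" → "ravadocb" → "tcxcfqed".
(Check on "ttnzqmvqfpjx": → "tnzqmvqfpjxt" → "vpbsoxshrlzv" ✓)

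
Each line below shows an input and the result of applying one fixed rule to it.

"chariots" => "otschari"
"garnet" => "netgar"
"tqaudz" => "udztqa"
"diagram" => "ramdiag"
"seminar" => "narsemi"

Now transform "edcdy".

cdyed

Each output is the input with this applied: move the last 3 characters to the front (rotate right by 3).
For "edcdy" the result is "cdyed".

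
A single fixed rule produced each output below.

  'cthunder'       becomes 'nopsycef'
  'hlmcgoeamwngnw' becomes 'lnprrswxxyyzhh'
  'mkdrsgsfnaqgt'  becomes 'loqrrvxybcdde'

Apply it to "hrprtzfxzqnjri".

qstuyabccceikk

The rule is to sort the characters into alphabetical order, then shift every letter 11 places forward in the alphabet (wrapping around).
Working it through for "hrprtzfxzqnjri": intermediate "fhijnpqrrrtxzz", final "qstuyabccceikk".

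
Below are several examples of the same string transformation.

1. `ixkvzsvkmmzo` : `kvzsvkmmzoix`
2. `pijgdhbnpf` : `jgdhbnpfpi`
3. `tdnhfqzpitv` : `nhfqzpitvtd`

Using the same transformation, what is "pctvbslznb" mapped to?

tvbslznbpc

The transformation: move the first 2 characters to the end (rotate left by 2).
"pctvbslznb" → "tvbslznbpc".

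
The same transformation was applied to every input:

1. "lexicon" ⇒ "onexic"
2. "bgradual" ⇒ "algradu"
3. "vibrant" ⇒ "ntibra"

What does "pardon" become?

What's happening: delete the first character, then move the last 2 characters to the front (rotate right by 2).
For "pardon" the result is "onard".

onard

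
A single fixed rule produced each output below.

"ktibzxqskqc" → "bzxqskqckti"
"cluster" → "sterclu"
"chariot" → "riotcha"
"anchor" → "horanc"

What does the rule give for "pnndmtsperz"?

The rule is to move the first 3 characters to the end (rotate left by 3).
Applying that to "pnndmtsperz" gives "dmtsperzpnn".

dmtsperzpnn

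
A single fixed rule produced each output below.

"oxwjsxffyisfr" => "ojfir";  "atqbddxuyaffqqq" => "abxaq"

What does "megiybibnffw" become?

miif

Rule — keep one character in every 3, starting at position 1 (positions 1st, 4th, 7th, ...).
"megiybibnffw" → "miif".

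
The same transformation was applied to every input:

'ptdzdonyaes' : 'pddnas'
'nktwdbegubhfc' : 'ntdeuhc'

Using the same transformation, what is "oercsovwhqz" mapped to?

orsvhz

The pattern: keep every other character starting from the first (positions 1st, 3rd, 5th, ...).
On "oercsovwhqz" that produces "orsvhz".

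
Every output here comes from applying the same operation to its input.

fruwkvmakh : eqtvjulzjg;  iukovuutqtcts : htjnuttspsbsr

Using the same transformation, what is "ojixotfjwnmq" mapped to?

The pattern: shift every letter 1 place backward in the alphabet (wrapping around).
So "ojixotfjwnmq" becomes "nihwnseivmlp".

nihwnseivmlp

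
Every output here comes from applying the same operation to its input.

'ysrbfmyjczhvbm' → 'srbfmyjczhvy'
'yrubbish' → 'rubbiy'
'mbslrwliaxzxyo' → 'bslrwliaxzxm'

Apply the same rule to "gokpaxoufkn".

The rule is to delete the last 2 characters, then move the first character to the end.
On "gokpaxoufkn": the first step gives "gokpaxouf", and the second then gives "okpaxoufg".

okpaxoufg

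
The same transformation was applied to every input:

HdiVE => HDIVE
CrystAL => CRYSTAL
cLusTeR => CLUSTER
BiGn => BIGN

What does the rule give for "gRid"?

GRID

What's happening: convert every letter to uppercase.
"gRid" → "GRID".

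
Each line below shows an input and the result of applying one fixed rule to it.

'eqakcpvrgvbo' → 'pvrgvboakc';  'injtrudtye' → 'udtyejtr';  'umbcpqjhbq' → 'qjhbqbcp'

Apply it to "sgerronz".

onzerr

The pattern: delete the first 2 characters, then move the first 3 characters to the end (rotate left by 3).
On "sgerronz": the first step gives "erronz", and the second then gives "onzerr".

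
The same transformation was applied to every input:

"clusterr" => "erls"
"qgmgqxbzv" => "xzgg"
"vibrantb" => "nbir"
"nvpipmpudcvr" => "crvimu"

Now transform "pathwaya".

aaah

The rule is to keep every other character starting from the second (positions 2nd, 4th, 6th, ...), then move the last 2 characters to the front (rotate right by 2).
Starting from "pathwaya": after the first operation, "ahaa"; after the second, "aaah".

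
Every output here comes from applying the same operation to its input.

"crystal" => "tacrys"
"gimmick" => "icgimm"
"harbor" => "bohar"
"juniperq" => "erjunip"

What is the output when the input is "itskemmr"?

mmitske

Rule — delete the last character, then move the last 2 characters to the front (rotate right by 2).
Starting from "itskemmr": after the first operation, "itskemm"; after the second, "mmitske".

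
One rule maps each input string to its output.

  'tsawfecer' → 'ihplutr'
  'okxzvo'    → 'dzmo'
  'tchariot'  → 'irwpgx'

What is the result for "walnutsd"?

Each output is the input with this applied: delete the last 2 characters, then shift every letter 11 places backward in the alphabet (wrapping around).
"walnutsd" → "walnut" → "lpacji".

lpacji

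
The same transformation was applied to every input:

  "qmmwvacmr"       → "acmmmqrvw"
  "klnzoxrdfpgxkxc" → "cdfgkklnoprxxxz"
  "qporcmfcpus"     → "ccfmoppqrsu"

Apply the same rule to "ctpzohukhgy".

The transformation: sort the characters into alphabetical order.
For "ctpzohukhgy" the result is "cghhkoptuyz".

cghhkoptuyz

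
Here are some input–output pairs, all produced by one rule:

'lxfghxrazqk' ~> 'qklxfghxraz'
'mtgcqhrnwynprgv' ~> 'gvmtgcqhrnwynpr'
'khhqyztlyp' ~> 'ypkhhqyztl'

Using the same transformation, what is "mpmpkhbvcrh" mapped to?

In each case the input is transformed by: move the last 2 characters to the front (rotate right by 2).
On "mpmpkhbvcrh" that produces "rhmpmpkhbvc".

rhmpmpkhbvc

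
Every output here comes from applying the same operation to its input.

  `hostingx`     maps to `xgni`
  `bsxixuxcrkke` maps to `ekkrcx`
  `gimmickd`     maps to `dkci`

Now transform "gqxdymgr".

rgmy

Looking at the pairs, the operation is to take characters alternately from the front and the back (1st, last, 2nd, 2nd-last, ...), then keep every other character starting from the second (positions 2nd, 4th, 6th, ...).
Applying both steps to "gqxdymgr": "grqgxmdy", then "rgmy".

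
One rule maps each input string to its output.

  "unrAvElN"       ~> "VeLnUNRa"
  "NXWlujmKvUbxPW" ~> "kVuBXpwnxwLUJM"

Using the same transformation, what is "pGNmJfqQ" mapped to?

jFQqPgnM

The pattern: flip the case of every letter, then swap the front and back halves of the string.
On "pGNmJfqQ" that produces "jFQqPgnM".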